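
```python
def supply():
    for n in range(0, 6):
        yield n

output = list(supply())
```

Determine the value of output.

Step 1: The generator yields each value from range(0, 6).
Step 2: list() consumes all yields: [0, 1, 2, 3, 4, 5].
Therefore output = [0, 1, 2, 3, 4, 5].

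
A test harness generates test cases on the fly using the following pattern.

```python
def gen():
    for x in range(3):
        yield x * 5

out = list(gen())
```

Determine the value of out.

Step 1: For each x in range(3), yield x * 5:
  x=0: yield 0 * 5 = 0
  x=1: yield 1 * 5 = 5
  x=2: yield 2 * 5 = 10
Therefore out = [0, 5, 10].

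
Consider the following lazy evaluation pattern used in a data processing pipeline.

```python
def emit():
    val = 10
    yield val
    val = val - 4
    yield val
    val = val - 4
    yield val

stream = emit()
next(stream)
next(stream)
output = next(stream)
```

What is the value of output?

Step 1: Trace through generator execution:
  Yield 1: val starts at 10, yield 10
  Yield 2: val = 10 - 4 = 6, yield 6
  Yield 3: val = 6 - 4 = 2, yield 2
Step 2: First next() gets 10, second next() gets the second value, third next() yields 2.
Therefore output = 2.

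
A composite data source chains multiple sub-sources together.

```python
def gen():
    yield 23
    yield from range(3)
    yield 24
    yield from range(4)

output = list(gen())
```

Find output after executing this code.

Step 1: Trace yields in order:
  yield 23
  yield 0
  yield 1
  yield 2
  yield 24
  yield 0
  yield 1
  yield 2
  yield 3
Therefore output = [23, 0, 1, 2, 24, 0, 1, 2, 3].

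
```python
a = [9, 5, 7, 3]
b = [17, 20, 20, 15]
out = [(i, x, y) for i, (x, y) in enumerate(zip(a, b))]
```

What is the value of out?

Step 1: enumerate(zip(a, b)) gives index with paired elements:
  i=0: (9, 17)
  i=1: (5, 20)
  i=2: (7, 20)
  i=3: (3, 15)
Therefore out = [(0, 9, 17), (1, 5, 20), (2, 7, 20), (3, 3, 15)].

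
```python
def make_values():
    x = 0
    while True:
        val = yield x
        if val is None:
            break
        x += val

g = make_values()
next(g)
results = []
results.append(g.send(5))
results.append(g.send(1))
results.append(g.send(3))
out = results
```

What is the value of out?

Step 1: next(g) -> yield 0.
Step 2: send(5) -> x = 5, yield 5.
Step 3: send(1) -> x = 6, yield 6.
Step 4: send(3) -> x = 9, yield 9.
Therefore out = [5, 6, 9].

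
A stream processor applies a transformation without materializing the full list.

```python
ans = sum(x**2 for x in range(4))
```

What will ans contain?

Step 1: Compute x**2 for each x in range(4):
  x=0: 0**2 = 0
  x=1: 1**2 = 1
  x=2: 2**2 = 4
  x=3: 3**2 = 9
Step 2: sum = 0 + 1 + 4 + 9 = 14.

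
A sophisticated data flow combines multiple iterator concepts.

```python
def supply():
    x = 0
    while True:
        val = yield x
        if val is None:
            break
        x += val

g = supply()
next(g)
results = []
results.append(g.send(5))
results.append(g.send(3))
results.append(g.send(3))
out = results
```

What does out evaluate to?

Step 1: next(g) -> yield 0.
Step 2: send(5) -> x = 5, yield 5.
Step 3: send(3) -> x = 8, yield 8.
Step 4: send(3) -> x = 11, yield 11.
Therefore out = [5, 8, 11].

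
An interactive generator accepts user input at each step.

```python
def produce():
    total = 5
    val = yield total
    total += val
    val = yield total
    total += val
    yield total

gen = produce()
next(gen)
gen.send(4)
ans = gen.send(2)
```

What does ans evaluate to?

Step 1: next() -> yield total=5.
Step 2: send(4) -> val=4, total = 5+4 = 9, yield 9.
Step 3: send(2) -> val=2, total = 9+2 = 11, yield 11.
Therefore ans = 11.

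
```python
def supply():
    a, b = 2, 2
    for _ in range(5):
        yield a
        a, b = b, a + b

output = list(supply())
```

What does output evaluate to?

Step 1: Fibonacci-like sequence starting with a=2, b=2:
  Iteration 1: yield a=2, then a,b = 2,4
  Iteration 2: yield a=2, then a,b = 4,6
  Iteration 3: yield a=4, then a,b = 6,10
  Iteration 4: yield a=6, then a,b = 10,16
  Iteration 5: yield a=10, then a,b = 16,26
Therefore output = [2, 2, 4, 6, 10].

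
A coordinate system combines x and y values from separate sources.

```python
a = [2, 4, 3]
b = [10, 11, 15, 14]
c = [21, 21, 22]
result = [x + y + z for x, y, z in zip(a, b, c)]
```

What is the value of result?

Step 1: zip three lists (truncates to shortest, len=3):
  2 + 10 + 21 = 33
  4 + 11 + 21 = 36
  3 + 15 + 22 = 40
Therefore result = [33, 36, 40].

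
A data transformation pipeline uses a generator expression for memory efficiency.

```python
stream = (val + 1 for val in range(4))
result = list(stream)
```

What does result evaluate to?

Step 1: For each val in range(4), compute val+1:
  val=0: 0+1 = 1
  val=1: 1+1 = 2
  val=2: 2+1 = 3
  val=3: 3+1 = 4
Therefore result = [1, 2, 3, 4].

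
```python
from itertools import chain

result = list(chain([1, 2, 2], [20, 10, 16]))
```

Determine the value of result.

Step 1: chain() concatenates iterables: [1, 2, 2] + [20, 10, 16].
Therefore result = [1, 2, 2, 20, 10, 16].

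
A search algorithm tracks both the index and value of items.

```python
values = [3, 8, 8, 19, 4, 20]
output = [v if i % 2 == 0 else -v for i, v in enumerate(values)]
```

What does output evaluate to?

Step 1: For each (i, v), keep v if i is even, negate if odd:
  i=0 (even): keep 3
  i=1 (odd): negate to -8
  i=2 (even): keep 8
  i=3 (odd): negate to -19
  i=4 (even): keep 4
  i=5 (odd): negate to -20
Therefore output = [3, -8, 8, -19, 4, -20].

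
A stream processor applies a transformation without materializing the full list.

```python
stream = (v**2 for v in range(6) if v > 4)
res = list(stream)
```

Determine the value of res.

Step 1: For range(6), keep v > 4, then square:
  v=0: 0 <= 4, excluded
  v=1: 1 <= 4, excluded
  v=2: 2 <= 4, excluded
  v=3: 3 <= 4, excluded
  v=4: 4 <= 4, excluded
  v=5: 5 > 4, yield 5**2 = 25
Therefore res = [25].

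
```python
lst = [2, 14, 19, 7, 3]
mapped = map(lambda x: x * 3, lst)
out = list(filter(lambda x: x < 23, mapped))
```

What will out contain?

Step 1: Map x * 3:
  2 -> 6
  14 -> 42
  19 -> 57
  7 -> 21
  3 -> 9
Step 2: Filter for < 23:
  6: kept
  42: removed
  57: removed
  21: kept
  9: kept
Therefore out = [6, 21, 9].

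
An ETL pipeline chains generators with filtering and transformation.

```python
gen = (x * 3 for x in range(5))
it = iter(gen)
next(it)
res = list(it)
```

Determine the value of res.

Step 1: Generator produces [0, 3, 6, 9, 12].
Step 2: next(it) consumes first element (0).
Step 3: list(it) collects remaining: [3, 6, 9, 12].
Therefore res = [3, 6, 9, 12].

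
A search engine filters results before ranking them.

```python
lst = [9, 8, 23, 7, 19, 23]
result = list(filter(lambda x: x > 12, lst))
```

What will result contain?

Step 1: Filter elements > 12:
  9: removed
  8: removed
  23: kept
  7: removed
  19: kept
  23: kept
Therefore result = [23, 19, 23].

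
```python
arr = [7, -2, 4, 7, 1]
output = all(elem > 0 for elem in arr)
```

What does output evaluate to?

Step 1: Check elem > 0 for each element in [7, -2, 4, 7, 1]:
  7 > 0: True
  -2 > 0: False
  4 > 0: True
  7 > 0: True
  1 > 0: True
Step 2: all() returns False.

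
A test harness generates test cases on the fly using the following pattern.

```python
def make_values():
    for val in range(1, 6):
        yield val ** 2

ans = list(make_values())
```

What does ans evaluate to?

Step 1: For each val in range(1, 6), yield val**2:
  val=1: yield 1**2 = 1
  val=2: yield 2**2 = 4
  val=3: yield 3**2 = 9
  val=4: yield 4**2 = 16
  val=5: yield 5**2 = 25
Therefore ans = [1, 4, 9, 16, 25].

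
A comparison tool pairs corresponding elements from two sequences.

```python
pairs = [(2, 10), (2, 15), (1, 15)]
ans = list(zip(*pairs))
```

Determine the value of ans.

Step 1: zip(*pairs) transposes: unzips [(2, 10), (2, 15), (1, 15)] into separate sequences.
Step 2: First elements: (2, 2, 1), second elements: (10, 15, 15).
Therefore ans = [(2, 2, 1), (10, 15, 15)].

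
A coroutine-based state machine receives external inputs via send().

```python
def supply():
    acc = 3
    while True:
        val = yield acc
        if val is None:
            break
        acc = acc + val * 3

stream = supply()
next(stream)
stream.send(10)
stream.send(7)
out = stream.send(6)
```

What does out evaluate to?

Step 1: next() -> yield acc=3.
Step 2: send(10) -> val=10, acc = 3 + 10*3 = 33, yield 33.
Step 3: send(7) -> val=7, acc = 33 + 7*3 = 54, yield 54.
Step 4: send(6) -> val=6, acc = 54 + 6*3 = 72, yield 72.
Therefore out = 72.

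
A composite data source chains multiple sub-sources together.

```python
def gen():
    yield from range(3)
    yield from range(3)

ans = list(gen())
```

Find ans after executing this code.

Step 1: Trace yields in order:
  yield 0
  yield 1
  yield 2
  yield 0
  yield 1
  yield 2
Therefore ans = [0, 1, 2, 0, 1, 2].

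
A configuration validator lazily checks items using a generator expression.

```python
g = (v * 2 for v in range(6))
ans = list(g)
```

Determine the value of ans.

Step 1: For each v in range(6), compute v*2:
  v=0: 0*2 = 0
  v=1: 1*2 = 2
  v=2: 2*2 = 4
  v=3: 3*2 = 6
  v=4: 4*2 = 8
  v=5: 5*2 = 10
Therefore ans = [0, 2, 4, 6, 8, 10].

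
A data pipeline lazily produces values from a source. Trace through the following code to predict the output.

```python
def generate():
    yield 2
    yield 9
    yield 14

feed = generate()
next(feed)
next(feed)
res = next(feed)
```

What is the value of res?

Step 1: generate() creates a generator.
Step 2: next(feed) yields 2 (consumed and discarded).
Step 3: next(feed) yields 9 (consumed and discarded).
Step 4: next(feed) yields 14, assigned to res.
Therefore res = 14.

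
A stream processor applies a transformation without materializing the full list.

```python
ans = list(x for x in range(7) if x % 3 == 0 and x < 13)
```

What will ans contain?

Step 1: Filter range(7) where x % 3 == 0 and x < 13:
  x=0: both conditions met, included
  x=1: excluded (1 % 3 != 0)
  x=2: excluded (2 % 3 != 0)
  x=3: both conditions met, included
  x=4: excluded (4 % 3 != 0)
  x=5: excluded (5 % 3 != 0)
  x=6: both conditions met, included
Therefore ans = [0, 3, 6].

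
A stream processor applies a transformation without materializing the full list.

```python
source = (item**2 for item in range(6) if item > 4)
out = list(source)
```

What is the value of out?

Step 1: For range(6), keep item > 4, then square:
  item=0: 0 <= 4, excluded
  item=1: 1 <= 4, excluded
  item=2: 2 <= 4, excluded
  item=3: 3 <= 4, excluded
  item=4: 4 <= 4, excluded
  item=5: 5 > 4, yield 5**2 = 25
Therefore out = [25].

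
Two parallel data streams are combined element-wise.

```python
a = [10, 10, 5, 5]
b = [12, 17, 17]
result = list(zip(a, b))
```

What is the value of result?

Step 1: zip stops at shortest (len(a)=4, len(b)=3):
  Index 0: (10, 12)
  Index 1: (10, 17)
  Index 2: (5, 17)
Step 2: Last element of a (5) has no pair, dropped.
Therefore result = [(10, 12), (10, 17), (5, 17)].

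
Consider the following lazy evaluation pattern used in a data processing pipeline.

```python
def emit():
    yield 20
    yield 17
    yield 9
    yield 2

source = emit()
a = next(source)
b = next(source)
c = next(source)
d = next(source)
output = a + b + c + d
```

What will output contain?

Step 1: Create generator and consume all values:
  a = next(source) = 20
  b = next(source) = 17
  c = next(source) = 9
  d = next(source) = 2
Step 2: output = 20 + 17 + 9 + 2 = 48.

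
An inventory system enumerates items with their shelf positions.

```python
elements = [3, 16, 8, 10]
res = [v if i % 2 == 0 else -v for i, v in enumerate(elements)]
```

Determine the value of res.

Step 1: For each (i, v), keep v if i is even, negate if odd:
  i=0 (even): keep 3
  i=1 (odd): negate to -16
  i=2 (even): keep 8
  i=3 (odd): negate to -10
Therefore res = [3, -16, 8, -10].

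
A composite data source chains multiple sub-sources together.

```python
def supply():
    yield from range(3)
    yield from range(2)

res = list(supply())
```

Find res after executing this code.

Step 1: Trace yields in order:
  yield 0
  yield 1
  yield 2
  yield 0
  yield 1
Therefore res = [0, 1, 2, 0, 1].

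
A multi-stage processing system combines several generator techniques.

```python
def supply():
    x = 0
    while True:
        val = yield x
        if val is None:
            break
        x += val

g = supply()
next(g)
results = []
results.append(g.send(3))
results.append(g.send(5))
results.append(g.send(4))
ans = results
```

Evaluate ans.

Step 1: next(g) -> yield 0.
Step 2: send(3) -> x = 3, yield 3.
Step 3: send(5) -> x = 8, yield 8.
Step 4: send(4) -> x = 12, yield 12.
Therefore ans = [3, 8, 12].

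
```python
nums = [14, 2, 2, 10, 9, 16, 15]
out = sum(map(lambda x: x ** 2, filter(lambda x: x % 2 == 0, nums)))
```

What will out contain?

Step 1: Filter even numbers from [14, 2, 2, 10, 9, 16, 15]: [14, 2, 2, 10, 16]
Step 2: Square each: [196, 4, 4, 100, 256]
Step 3: Sum = 560.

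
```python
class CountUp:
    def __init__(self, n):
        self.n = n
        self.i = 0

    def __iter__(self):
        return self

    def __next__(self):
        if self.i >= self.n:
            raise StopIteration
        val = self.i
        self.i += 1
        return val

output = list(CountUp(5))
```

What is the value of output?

Step 1: CountUp(5) creates an iterator counting 0 to 4.
Step 2: list() consumes all values: [0, 1, 2, 3, 4].
Therefore output = [0, 1, 2, 3, 4].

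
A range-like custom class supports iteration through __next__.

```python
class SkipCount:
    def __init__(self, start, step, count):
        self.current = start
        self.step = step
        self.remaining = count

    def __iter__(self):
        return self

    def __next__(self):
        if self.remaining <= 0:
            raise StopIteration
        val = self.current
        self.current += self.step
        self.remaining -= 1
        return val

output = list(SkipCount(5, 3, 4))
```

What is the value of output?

Step 1: SkipCount starts at 5, increments by 3, for 4 steps:
  Yield 5, then current += 3
  Yield 8, then current += 3
  Yield 11, then current += 3
  Yield 14, then current += 3
Therefore output = [5, 8, 11, 14].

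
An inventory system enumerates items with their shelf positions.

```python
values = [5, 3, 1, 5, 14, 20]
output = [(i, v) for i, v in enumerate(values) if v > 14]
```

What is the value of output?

Step 1: Filter enumerate([5, 3, 1, 5, 14, 20]) keeping v > 14:
  (0, 5): 5 <= 14, excluded
  (1, 3): 3 <= 14, excluded
  (2, 1): 1 <= 14, excluded
  (3, 5): 5 <= 14, excluded
  (4, 14): 14 <= 14, excluded
  (5, 20): 20 > 14, included
Therefore output = [(5, 20)].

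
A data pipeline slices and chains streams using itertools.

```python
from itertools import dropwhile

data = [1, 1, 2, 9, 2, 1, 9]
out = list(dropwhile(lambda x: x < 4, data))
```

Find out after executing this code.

Step 1: dropwhile drops elements while < 4:
  1 < 4: dropped
  1 < 4: dropped
  2 < 4: dropped
  9: kept (dropping stopped)
Step 2: Remaining elements kept regardless of condition.
Therefore out = [9, 2, 1, 9].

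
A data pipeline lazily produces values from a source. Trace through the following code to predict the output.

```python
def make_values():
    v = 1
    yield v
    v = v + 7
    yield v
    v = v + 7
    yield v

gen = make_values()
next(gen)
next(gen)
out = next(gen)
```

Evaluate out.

Step 1: Trace through generator execution:
  Yield 1: v starts at 1, yield 1
  Yield 2: v = 1 + 7 = 8, yield 8
  Yield 3: v = 8 + 7 = 15, yield 15
Step 2: First next() gets 1, second next() gets the second value, third next() yields 15.
Therefore out = 15.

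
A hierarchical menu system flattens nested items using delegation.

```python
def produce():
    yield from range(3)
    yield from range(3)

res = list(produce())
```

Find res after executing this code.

Step 1: Trace yields in order:
  yield 0
  yield 1
  yield 2
  yield 0
  yield 1
  yield 2
Therefore res = [0, 1, 2, 0, 1, 2].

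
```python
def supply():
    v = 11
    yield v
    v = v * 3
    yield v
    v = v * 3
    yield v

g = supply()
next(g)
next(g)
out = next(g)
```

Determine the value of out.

Step 1: Trace through generator execution:
  Yield 1: v starts at 11, yield 11
  Yield 2: v = 11 * 3 = 33, yield 33
  Yield 3: v = 33 * 3 = 99, yield 99
Step 2: First next() gets 11, second next() gets the second value, third next() yields 99.
Therefore out = 99.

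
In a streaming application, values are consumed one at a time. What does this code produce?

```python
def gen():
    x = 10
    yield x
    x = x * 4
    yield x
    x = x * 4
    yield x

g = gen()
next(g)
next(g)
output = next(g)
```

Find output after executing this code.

Step 1: Trace through generator execution:
  Yield 1: x starts at 10, yield 10
  Yield 2: x = 10 * 4 = 40, yield 40
  Yield 3: x = 40 * 4 = 160, yield 160
Step 2: First next() gets 10, second next() gets the second value, third next() yields 160.
Therefore output = 160.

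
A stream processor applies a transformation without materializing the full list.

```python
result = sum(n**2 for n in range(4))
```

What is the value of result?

Step 1: Compute n**2 for each n in range(4):
  n=0: 0**2 = 0
  n=1: 1**2 = 1
  n=2: 2**2 = 4
  n=3: 3**2 = 9
Step 2: sum = 0 + 1 + 4 + 9 = 14.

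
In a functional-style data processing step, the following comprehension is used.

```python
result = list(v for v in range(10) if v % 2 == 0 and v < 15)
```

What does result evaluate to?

Step 1: Filter range(10) where v % 2 == 0 and v < 15:
  v=0: both conditions met, included
  v=1: excluded (1 % 2 != 0)
  v=2: both conditions met, included
  v=3: excluded (3 % 2 != 0)
  v=4: both conditions met, included
  v=5: excluded (5 % 2 != 0)
  v=6: both conditions met, included
  v=7: excluded (7 % 2 != 0)
  v=8: both conditions met, included
  v=9: excluded (9 % 2 != 0)
Therefore result = [0, 2, 4, 6, 8].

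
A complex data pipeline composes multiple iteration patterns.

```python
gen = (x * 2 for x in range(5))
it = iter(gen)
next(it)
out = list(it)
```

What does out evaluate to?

Step 1: Generator produces [0, 2, 4, 6, 8].
Step 2: next(it) consumes first element (0).
Step 3: list(it) collects remaining: [2, 4, 6, 8].
Therefore out = [2, 4, 6, 8].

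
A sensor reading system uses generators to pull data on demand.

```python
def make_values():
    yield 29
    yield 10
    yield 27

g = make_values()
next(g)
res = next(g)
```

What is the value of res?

Step 1: make_values() creates a generator.
Step 2: next(g) yields 29 (consumed and discarded).
Step 3: next(g) yields 10, assigned to res.
Therefore res = 10.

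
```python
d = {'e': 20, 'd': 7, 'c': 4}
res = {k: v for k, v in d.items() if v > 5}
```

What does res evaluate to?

Step 1: Filter items where value > 5:
  'e': 20 > 5: kept
  'd': 7 > 5: kept
  'c': 4 <= 5: removed
Therefore res = {'e': 20, 'd': 7}.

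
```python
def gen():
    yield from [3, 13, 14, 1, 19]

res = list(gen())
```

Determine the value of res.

Step 1: yield from delegates to the iterable, yielding each element.
Step 2: Collected values: [3, 13, 14, 1, 19].
Therefore res = [3, 13, 14, 1, 19].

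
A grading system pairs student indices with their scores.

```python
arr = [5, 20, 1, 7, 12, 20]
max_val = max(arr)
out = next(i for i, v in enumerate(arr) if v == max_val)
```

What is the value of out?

Step 1: max([5, 20, 1, 7, 12, 20]) = 20.
Step 2: Find first index where value == 20:
  Index 0: 5 != 20
  Index 1: 20 == 20, found!
Therefore out = 1.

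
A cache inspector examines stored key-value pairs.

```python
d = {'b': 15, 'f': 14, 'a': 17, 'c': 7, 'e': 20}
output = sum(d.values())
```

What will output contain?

Step 1: d.values() = [15, 14, 17, 7, 20].
Step 2: sum = 73.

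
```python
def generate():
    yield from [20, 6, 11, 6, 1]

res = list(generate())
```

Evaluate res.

Step 1: yield from delegates to the iterable, yielding each element.
Step 2: Collected values: [20, 6, 11, 6, 1].
Therefore res = [20, 6, 11, 6, 1].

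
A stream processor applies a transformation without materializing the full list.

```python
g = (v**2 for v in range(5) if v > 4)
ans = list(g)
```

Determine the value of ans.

Step 1: For range(5), keep v > 4, then square:
  v=0: 0 <= 4, excluded
  v=1: 1 <= 4, excluded
  v=2: 2 <= 4, excluded
  v=3: 3 <= 4, excluded
  v=4: 4 <= 4, excluded
Therefore ans = [].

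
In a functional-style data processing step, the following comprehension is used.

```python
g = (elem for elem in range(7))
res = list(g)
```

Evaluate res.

Step 1: Generator expression iterates range(7): [0, 1, 2, 3, 4, 5, 6].
Step 2: list() collects all values.
Therefore res = [0, 1, 2, 3, 4, 5, 6].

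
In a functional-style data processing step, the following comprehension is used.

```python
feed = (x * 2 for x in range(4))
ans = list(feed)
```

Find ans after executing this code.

Step 1: For each x in range(4), compute x*2:
  x=0: 0*2 = 0
  x=1: 1*2 = 2
  x=2: 2*2 = 4
  x=3: 3*2 = 6
Therefore ans = [0, 2, 4, 6].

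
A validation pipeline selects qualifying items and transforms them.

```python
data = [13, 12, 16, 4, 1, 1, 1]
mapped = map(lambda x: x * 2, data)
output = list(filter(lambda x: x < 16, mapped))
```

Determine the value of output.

Step 1: Map x * 2:
  13 -> 26
  12 -> 24
  16 -> 32
  4 -> 8
  1 -> 2
  1 -> 2
  1 -> 2
Step 2: Filter for < 16:
  26: removed
  24: removed
  32: removed
  8: kept
  2: kept
  2: kept
  2: kept
Therefore output = [8, 2, 2, 2].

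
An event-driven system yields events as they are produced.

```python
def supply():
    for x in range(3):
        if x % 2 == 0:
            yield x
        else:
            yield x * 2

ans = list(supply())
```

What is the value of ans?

Step 1: For each x in range(3), yield x if even, else x*2:
  x=0 (even): yield 0
  x=1 (odd): yield 1*2 = 2
  x=2 (even): yield 2
Therefore ans = [0, 2, 2].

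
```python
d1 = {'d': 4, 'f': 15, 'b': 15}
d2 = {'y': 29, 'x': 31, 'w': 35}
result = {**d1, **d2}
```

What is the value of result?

Step 1: Merge d1 and d2 (d2 values override on key conflicts).
Step 2: d1 has keys ['d', 'f', 'b'], d2 has keys ['y', 'x', 'w'].
Therefore result = {'d': 4, 'f': 15, 'b': 15, 'y': 29, 'x': 31, 'w': 35}.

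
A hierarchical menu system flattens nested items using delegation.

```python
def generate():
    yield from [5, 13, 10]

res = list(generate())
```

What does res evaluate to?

Step 1: yield from delegates to the iterable, yielding each element.
Step 2: Collected values: [5, 13, 10].
Therefore res = [5, 13, 10].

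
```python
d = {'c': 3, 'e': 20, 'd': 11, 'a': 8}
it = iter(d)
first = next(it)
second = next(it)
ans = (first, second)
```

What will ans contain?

Step 1: iter(d) iterates over keys: ['c', 'e', 'd', 'a'].
Step 2: first = next(it) = 'c', second = next(it) = 'e'.
Therefore ans = ('c', 'e').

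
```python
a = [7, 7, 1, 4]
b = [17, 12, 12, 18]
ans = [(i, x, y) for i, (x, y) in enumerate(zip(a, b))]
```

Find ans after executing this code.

Step 1: enumerate(zip(a, b)) gives index with paired elements:
  i=0: (7, 17)
  i=1: (7, 12)
  i=2: (1, 12)
  i=3: (4, 18)
Therefore ans = [(0, 7, 17), (1, 7, 12), (2, 1, 12), (3, 4, 18)].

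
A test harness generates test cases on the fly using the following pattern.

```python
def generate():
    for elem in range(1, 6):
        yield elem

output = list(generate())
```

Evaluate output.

Step 1: The generator yields each value from range(1, 6).
Step 2: list() consumes all yields: [1, 2, 3, 4, 5].
Therefore output = [1, 2, 3, 4, 5].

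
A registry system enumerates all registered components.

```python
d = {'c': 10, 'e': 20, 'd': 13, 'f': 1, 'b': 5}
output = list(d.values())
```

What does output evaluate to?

Step 1: d.values() returns the dictionary values in insertion order.
Therefore output = [10, 20, 13, 1, 5].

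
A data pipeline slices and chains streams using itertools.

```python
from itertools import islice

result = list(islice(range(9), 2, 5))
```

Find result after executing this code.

Step 1: islice(range(9), 2, 5) takes elements at indices [2, 5).
Step 2: Elements: [2, 3, 4].
Therefore result = [2, 3, 4].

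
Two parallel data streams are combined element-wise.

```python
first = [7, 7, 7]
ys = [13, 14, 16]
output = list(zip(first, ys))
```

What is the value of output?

Step 1: zip pairs elements at same index:
  Index 0: (7, 13)
  Index 1: (7, 14)
  Index 2: (7, 16)
Therefore output = [(7, 13), (7, 14), (7, 16)].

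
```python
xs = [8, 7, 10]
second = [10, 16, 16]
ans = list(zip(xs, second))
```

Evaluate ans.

Step 1: zip pairs elements at same index:
  Index 0: (8, 10)
  Index 1: (7, 16)
  Index 2: (10, 16)
Therefore ans = [(8, 10), (7, 16), (10, 16)].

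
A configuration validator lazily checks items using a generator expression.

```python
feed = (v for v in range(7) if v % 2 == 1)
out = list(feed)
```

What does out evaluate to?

Step 1: Filter range(7) keeping only odd values:
  v=0: even, excluded
  v=1: odd, included
  v=2: even, excluded
  v=3: odd, included
  v=4: even, excluded
  v=5: odd, included
  v=6: even, excluded
Therefore out = [1, 3, 5].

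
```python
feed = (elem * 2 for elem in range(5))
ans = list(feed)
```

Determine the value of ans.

Step 1: For each elem in range(5), compute elem*2:
  elem=0: 0*2 = 0
  elem=1: 1*2 = 2
  elem=2: 2*2 = 4
  elem=3: 3*2 = 6
  elem=4: 4*2 = 8
Therefore ans = [0, 2, 4, 6, 8].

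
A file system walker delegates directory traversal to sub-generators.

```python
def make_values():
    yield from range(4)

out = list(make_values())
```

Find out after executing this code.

Step 1: yield from delegates to the iterable, yielding each element.
Step 2: Collected values: [0, 1, 2, 3].
Therefore out = [0, 1, 2, 3].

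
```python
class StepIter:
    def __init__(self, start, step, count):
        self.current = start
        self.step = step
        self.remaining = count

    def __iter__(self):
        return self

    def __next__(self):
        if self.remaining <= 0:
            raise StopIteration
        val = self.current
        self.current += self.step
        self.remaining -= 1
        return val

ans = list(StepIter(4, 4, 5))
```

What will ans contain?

Step 1: StepIter starts at 4, increments by 4, for 5 steps:
  Yield 4, then current += 4
  Yield 8, then current += 4
  Yield 12, then current += 4
  Yield 16, then current += 4
  Yield 20, then current += 4
Therefore ans = [4, 8, 12, 16, 20].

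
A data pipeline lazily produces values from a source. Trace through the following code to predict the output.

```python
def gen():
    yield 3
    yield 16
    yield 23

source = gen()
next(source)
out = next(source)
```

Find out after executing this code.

Step 1: gen() creates a generator.
Step 2: next(source) yields 3 (consumed and discarded).
Step 3: next(source) yields 16, assigned to out.
Therefore out = 16.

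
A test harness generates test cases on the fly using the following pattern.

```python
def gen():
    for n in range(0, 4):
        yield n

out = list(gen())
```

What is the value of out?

Step 1: The generator yields each value from range(0, 4).
Step 2: list() consumes all yields: [0, 1, 2, 3].
Therefore out = [0, 1, 2, 3].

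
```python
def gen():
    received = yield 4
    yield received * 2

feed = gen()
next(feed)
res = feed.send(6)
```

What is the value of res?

Step 1: next(feed) advances to first yield, producing 4.
Step 2: send(6) resumes, received = 6.
Step 3: yield received * 2 = 6 * 2 = 12.
Therefore res = 12.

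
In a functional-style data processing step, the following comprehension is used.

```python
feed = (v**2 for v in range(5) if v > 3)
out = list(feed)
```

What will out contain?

Step 1: For range(5), keep v > 3, then square:
  v=0: 0 <= 3, excluded
  v=1: 1 <= 3, excluded
  v=2: 2 <= 3, excluded
  v=3: 3 <= 3, excluded
  v=4: 4 > 3, yield 4**2 = 16
Therefore out = [16].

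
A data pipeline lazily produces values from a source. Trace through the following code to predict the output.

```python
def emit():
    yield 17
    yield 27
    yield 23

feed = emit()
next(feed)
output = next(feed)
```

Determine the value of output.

Step 1: emit() creates a generator.
Step 2: next(feed) yields 17 (consumed and discarded).
Step 3: next(feed) yields 27, assigned to output.
Therefore output = 27.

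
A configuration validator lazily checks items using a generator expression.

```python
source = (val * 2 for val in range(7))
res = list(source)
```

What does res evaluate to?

Step 1: For each val in range(7), compute val*2:
  val=0: 0*2 = 0
  val=1: 1*2 = 2
  val=2: 2*2 = 4
  val=3: 3*2 = 6
  val=4: 4*2 = 8
  val=5: 5*2 = 10
  val=6: 6*2 = 12
Therefore res = [0, 2, 4, 6, 8, 10, 12].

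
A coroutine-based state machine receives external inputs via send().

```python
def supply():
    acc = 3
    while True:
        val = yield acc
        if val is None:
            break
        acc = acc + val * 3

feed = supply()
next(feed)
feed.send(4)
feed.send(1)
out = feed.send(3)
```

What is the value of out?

Step 1: next() -> yield acc=3.
Step 2: send(4) -> val=4, acc = 3 + 4*3 = 15, yield 15.
Step 3: send(1) -> val=1, acc = 15 + 1*3 = 18, yield 18.
Step 4: send(3) -> val=3, acc = 18 + 3*3 = 27, yield 27.
Therefore out = 27.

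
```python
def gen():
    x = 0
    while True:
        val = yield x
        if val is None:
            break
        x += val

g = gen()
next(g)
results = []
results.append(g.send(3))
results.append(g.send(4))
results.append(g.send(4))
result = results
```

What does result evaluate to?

Step 1: next(g) -> yield 0.
Step 2: send(3) -> x = 3, yield 3.
Step 3: send(4) -> x = 7, yield 7.
Step 4: send(4) -> x = 11, yield 11.
Therefore result = [3, 7, 11].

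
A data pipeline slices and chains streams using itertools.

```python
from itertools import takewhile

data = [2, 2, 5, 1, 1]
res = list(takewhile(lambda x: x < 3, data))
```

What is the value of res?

Step 1: takewhile stops at first element >= 3:
  2 < 3: take
  2 < 3: take
  5 >= 3: stop
Therefore res = [2, 2].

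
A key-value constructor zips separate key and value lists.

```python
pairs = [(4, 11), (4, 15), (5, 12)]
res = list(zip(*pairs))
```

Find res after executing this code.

Step 1: zip(*pairs) transposes: unzips [(4, 11), (4, 15), (5, 12)] into separate sequences.
Step 2: First elements: (4, 4, 5), second elements: (11, 15, 12).
Therefore res = [(4, 4, 5), (11, 15, 12)].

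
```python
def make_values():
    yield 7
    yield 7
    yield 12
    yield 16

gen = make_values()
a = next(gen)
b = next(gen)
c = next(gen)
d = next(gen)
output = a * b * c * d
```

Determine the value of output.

Step 1: Create generator and consume all values:
  a = next(gen) = 7
  b = next(gen) = 7
  c = next(gen) = 12
  d = next(gen) = 16
Step 2: output = 7 * 7 * 12 * 16 = 9408.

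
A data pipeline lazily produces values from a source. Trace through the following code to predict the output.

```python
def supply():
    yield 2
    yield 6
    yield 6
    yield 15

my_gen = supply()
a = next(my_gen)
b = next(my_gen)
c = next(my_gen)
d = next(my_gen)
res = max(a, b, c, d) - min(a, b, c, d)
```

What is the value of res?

Step 1: Create generator and consume all values:
  a = next(my_gen) = 2
  b = next(my_gen) = 6
  c = next(my_gen) = 6
  d = next(my_gen) = 15
Step 2: max = 15, min = 2, res = 15 - 2 = 13.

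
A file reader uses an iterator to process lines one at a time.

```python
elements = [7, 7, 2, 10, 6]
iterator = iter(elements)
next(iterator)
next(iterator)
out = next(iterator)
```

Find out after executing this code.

Step 1: Create iterator over [7, 7, 2, 10, 6].
Step 2: next() consumes 7.
Step 3: next() consumes 7.
Step 4: next() returns 2.
Therefore out = 2.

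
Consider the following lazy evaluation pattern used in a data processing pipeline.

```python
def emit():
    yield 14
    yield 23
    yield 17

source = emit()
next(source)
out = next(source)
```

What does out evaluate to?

Step 1: emit() creates a generator.
Step 2: next(source) yields 14 (consumed and discarded).
Step 3: next(source) yields 23, assigned to out.
Therefore out = 23.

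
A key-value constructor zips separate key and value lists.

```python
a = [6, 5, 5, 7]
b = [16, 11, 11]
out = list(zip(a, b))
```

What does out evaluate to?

Step 1: zip stops at shortest (len(a)=4, len(b)=3):
  Index 0: (6, 16)
  Index 1: (5, 11)
  Index 2: (5, 11)
Step 2: Last element of a (7) has no pair, dropped.
Therefore out = [(6, 16), (5, 11), (5, 11)].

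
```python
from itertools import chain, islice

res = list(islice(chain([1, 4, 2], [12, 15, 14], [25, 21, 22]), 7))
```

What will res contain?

Step 1: chain([1, 4, 2], [12, 15, 14], [25, 21, 22]) = [1, 4, 2, 12, 15, 14, 25, 21, 22].
Step 2: islice takes first 7 elements: [1, 4, 2, 12, 15, 14, 25].
Therefore res = [1, 4, 2, 12, 15, 14, 25].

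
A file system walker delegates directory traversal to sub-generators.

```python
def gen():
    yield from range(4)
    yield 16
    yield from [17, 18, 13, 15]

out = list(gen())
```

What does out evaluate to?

Step 1: Trace yields in order:
  yield 0
  yield 1
  yield 2
  yield 3
  yield 16
  yield 17
  yield 18
  yield 13
  yield 15
Therefore out = [0, 1, 2, 3, 16, 17, 18, 13, 15].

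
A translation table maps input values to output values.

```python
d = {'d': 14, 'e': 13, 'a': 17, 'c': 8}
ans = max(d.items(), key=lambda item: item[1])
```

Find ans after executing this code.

Step 1: Find item with maximum value:
  ('d', 14)
  ('e', 13)
  ('a', 17)
  ('c', 8)
Step 2: Maximum value is 17 at key 'a'.
Therefore ans = ('a', 17).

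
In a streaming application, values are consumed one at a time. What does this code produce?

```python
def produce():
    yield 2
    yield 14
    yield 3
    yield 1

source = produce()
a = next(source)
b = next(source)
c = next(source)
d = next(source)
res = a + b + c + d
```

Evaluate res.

Step 1: Create generator and consume all values:
  a = next(source) = 2
  b = next(source) = 14
  c = next(source) = 3
  d = next(source) = 1
Step 2: res = 2 + 14 + 3 + 1 = 20.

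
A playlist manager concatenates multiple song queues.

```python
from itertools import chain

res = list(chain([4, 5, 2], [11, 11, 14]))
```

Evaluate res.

Step 1: chain() concatenates iterables: [4, 5, 2] + [11, 11, 14].
Therefore res = [4, 5, 2, 11, 11, 14].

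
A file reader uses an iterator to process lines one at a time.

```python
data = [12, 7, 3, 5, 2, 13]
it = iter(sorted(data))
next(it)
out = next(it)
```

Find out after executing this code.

Step 1: sorted([12, 7, 3, 5, 2, 13]) = [2, 3, 5, 7, 12, 13].
Step 2: Create iterator and skip 1 elements.
Step 3: next() returns 3.
Therefore out = 3.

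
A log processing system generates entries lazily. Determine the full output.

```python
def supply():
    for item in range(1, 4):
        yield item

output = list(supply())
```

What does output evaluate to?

Step 1: The generator yields each value from range(1, 4).
Step 2: list() consumes all yields: [1, 2, 3].
Therefore output = [1, 2, 3].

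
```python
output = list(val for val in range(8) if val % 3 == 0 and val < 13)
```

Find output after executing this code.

Step 1: Filter range(8) where val % 3 == 0 and val < 13:
  val=0: both conditions met, included
  val=1: excluded (1 % 3 != 0)
  val=2: excluded (2 % 3 != 0)
  val=3: both conditions met, included
  val=4: excluded (4 % 3 != 0)
  val=5: excluded (5 % 3 != 0)
  val=6: both conditions met, included
  val=7: excluded (7 % 3 != 0)
Therefore output = [0, 3, 6].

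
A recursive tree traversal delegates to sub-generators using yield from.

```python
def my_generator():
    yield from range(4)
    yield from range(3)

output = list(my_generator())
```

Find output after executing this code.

Step 1: Trace yields in order:
  yield 0
  yield 1
  yield 2
  yield 3
  yield 0
  yield 1
  yield 2
Therefore output = [0, 1, 2, 3, 0, 1, 2].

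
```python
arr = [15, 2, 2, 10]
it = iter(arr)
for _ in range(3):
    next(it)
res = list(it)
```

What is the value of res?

Step 1: Create iterator over [15, 2, 2, 10].
Step 2: Advance 3 positions (consuming [15, 2, 2]).
Step 3: list() collects remaining elements: [10].
Therefore res = [10].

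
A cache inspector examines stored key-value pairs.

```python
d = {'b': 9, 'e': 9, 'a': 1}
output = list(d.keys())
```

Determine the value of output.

Step 1: d.keys() returns the dictionary keys in insertion order.
Therefore output = ['b', 'e', 'a'].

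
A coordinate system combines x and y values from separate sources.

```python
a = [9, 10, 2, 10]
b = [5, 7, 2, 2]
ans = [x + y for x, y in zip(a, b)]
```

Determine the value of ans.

Step 1: Add corresponding elements:
  9 + 5 = 14
  10 + 7 = 17
  2 + 2 = 4
  10 + 2 = 12
Therefore ans = [14, 17, 4, 12].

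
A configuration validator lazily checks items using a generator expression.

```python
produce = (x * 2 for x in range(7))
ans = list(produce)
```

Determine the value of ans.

Step 1: For each x in range(7), compute x*2:
  x=0: 0*2 = 0
  x=1: 1*2 = 2
  x=2: 2*2 = 4
  x=3: 3*2 = 6
  x=4: 4*2 = 8
  x=5: 5*2 = 10
  x=6: 6*2 = 12
Therefore ans = [0, 2, 4, 6, 8, 10, 12].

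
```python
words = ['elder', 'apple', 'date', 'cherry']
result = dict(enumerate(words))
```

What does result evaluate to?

Step 1: enumerate pairs indices with words:
  0 -> 'elder'
  1 -> 'apple'
  2 -> 'date'
  3 -> 'cherry'
Therefore result = {0: 'elder', 1: 'apple', 2: 'date', 3: 'cherry'}.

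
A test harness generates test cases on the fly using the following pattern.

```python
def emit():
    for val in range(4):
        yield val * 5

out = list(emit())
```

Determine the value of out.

Step 1: For each val in range(4), yield val * 5:
  val=0: yield 0 * 5 = 0
  val=1: yield 1 * 5 = 5
  val=2: yield 2 * 5 = 10
  val=3: yield 3 * 5 = 15
Therefore out = [0, 5, 10, 15].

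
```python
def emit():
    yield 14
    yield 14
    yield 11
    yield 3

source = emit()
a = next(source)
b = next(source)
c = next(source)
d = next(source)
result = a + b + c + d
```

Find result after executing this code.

Step 1: Create generator and consume all values:
  a = next(source) = 14
  b = next(source) = 14
  c = next(source) = 11
  d = next(source) = 3
Step 2: result = 14 + 14 + 11 + 3 = 42.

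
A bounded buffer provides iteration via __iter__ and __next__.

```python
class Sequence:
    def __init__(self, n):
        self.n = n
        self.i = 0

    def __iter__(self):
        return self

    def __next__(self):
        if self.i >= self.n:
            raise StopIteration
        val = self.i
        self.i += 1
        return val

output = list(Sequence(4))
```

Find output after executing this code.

Step 1: Sequence(4) creates an iterator counting 0 to 3.
Step 2: list() consumes all values: [0, 1, 2, 3].
Therefore output = [0, 1, 2, 3].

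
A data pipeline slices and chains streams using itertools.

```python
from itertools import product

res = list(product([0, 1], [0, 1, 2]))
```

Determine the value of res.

Step 1: product([0, 1], [0, 1, 2]) gives all pairs:
  (0, 0)
  (0, 1)
  (0, 2)
  (1, 0)
  (1, 1)
  (1, 2)
Therefore res = [(0, 0), (0, 1), (0, 2), (1, 0), (1, 1), (1, 2)].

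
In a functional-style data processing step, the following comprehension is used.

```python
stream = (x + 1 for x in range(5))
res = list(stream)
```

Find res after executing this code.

Step 1: For each x in range(5), compute x+1:
  x=0: 0+1 = 1
  x=1: 1+1 = 2
  x=2: 2+1 = 3
  x=3: 3+1 = 4
  x=4: 4+1 = 5
Therefore res = [1, 2, 3, 4, 5].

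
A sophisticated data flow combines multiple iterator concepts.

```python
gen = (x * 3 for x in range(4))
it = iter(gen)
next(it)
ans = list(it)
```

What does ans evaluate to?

Step 1: Generator produces [0, 3, 6, 9].
Step 2: next(it) consumes first element (0).
Step 3: list(it) collects remaining: [3, 6, 9].
Therefore ans = [3, 6, 9].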